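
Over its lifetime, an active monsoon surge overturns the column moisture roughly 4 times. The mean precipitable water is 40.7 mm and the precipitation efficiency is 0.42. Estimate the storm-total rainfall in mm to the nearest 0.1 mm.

rainfall ≈ 68.4 mm

Each cycle deposits ε × PW = 0.42 × 40.7 = 17.094 mm.
Over 4 cycles: 4 × 17.094 = 68.4 mm.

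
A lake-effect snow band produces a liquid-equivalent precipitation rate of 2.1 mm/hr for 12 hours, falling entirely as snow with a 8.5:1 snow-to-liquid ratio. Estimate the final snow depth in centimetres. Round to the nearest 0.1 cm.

snow depth ≈ 21.4 cm

Liquid-equivalent depth = 2.1 × 12 = 25.2 mm.
Snow depth = 25.2 mm × 8.5 = 214.2 mm = 21.4 cm.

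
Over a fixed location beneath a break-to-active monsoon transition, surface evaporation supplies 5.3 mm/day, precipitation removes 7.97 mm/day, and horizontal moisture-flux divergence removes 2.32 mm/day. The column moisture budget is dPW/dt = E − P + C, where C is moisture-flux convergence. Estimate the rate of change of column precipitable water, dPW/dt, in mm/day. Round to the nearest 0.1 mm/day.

dPW/dt = E − P + C = 5.3 − 7.97 + (-2.32) = -5.0 mm/day.

dPW/dt ≈ -5.0 mm/day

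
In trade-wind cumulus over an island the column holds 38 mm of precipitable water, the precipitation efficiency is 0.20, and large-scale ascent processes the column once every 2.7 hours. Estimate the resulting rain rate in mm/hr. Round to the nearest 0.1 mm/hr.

R ≈ 2.8 mm/hr

Each overturning extracts ε × PW = 0.20 × 38 = 7.6 mm.
Rate = ε·PW / τ = 7.6 / 2.7 h = 2.8 mm/hr.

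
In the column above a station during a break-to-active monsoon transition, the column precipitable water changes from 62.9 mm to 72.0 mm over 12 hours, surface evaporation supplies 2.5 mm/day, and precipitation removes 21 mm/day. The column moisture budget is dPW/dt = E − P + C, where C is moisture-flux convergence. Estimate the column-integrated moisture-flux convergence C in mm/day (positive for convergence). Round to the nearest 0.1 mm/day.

C ≈ 36.7 mm/day

dPW/dt = (72.0 − 62.9) mm / (12/24 day) = +18.200 mm/day.
C = dPW/dt − E + P = (+18.200) − 2.5 + 21 = 36.7 mm/day.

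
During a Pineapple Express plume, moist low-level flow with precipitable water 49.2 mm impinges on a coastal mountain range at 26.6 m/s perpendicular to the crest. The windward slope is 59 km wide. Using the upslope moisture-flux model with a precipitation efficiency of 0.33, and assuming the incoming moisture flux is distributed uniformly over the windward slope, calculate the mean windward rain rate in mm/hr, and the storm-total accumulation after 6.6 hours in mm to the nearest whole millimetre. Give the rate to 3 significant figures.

Incoming column moisture flux per unit ridge length: F = V × PW = 26.6 × 49.2 = 1308.72 mm·m/s.
Spread over the 59 km slope with efficiency ε = 0.33: R = ε·F/W = 0.33 × 1308.72 / 59000 m = 7.320e-03 mm/s.
R = 7.320e-03 × 3600 = 26.4 mm/hr.
Over 6.6 h: total = 26.4 × 6.6 = 174.24 ≈ 174 mm.

R ≈ 26.4 mm/hr; total ≈ 174 mm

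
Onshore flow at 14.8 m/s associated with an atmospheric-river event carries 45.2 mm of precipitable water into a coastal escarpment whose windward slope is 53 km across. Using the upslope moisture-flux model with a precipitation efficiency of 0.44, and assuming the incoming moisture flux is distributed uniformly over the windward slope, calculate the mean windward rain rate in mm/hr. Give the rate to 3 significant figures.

R ≈ 20.0 mm/hr

Incoming column moisture flux per unit ridge length: F = V × PW = 14.8 × 45.2 = 668.96 mm·m/s.
Spread over the 53 km slope with efficiency ε = 0.44: R = ε·F/W = 0.44 × 668.96 / 53000 m = 5.554e-03 mm/s.
R = 5.554e-03 × 3600 = 20.0 mm/hr.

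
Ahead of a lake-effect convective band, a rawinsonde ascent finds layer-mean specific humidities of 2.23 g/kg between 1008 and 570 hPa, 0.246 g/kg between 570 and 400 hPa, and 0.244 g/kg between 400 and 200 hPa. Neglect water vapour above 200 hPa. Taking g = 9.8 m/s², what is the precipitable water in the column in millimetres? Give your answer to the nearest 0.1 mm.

Precipitable water is the column-integrated vapour mass per unit area: PW = (1/g) Σ q̄ Δp, with q in kg/kg and Δp in Pa (1 kg/m² of water = 1 mm).
Layer 1008–570 hPa: Δp = 438 hPa = 43800 Pa, q̄ = 0.00223 kg/kg → 0.00223 × 43800 / 9.8 = 9.97 mm
Layer 570–400 hPa: Δp = 170 hPa = 17000 Pa, q̄ = 0.000246 kg/kg → 0.000246 × 17000 / 9.8 = 0.43 mm
Layer 400–200 hPa: Δp = 200 hPa = 20000 Pa, q̄ = 0.000244 kg/kg → 0.000244 × 20000 / 9.8 = 0.50 mm
PW = 9.97 + 0.43 + 0.50 = 10.90 ≈ 10.9 mm.

PW ≈ 10.9 mm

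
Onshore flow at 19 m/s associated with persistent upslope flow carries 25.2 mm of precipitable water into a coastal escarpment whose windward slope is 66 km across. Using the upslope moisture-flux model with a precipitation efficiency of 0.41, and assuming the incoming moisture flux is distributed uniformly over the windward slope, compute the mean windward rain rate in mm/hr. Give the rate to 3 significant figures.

R ≈ 10.7 mm/hr

Incoming column moisture flux per unit ridge length: F = V × PW = 19 × 25.2 = 478.8 mm·m/s.
Spread over the 66 km slope with efficiency ε = 0.41: R = ε·F/W = 0.41 × 478.8 / 66000 m = 2.974e-03 mm/s.
R = 2.974e-03 × 3600 = 10.7 mm/hr.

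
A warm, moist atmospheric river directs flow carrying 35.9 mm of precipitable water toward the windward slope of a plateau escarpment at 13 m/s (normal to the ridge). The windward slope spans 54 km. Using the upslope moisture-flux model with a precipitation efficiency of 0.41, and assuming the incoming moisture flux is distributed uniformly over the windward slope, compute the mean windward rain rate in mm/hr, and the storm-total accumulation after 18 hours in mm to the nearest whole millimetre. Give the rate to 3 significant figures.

Incoming column moisture flux per unit ridge length: F = V × PW = 13 × 35.9 = 466.7 mm·m/s.
Spread over the 54 km slope with efficiency ε = 0.41: R = ε·F/W = 0.41 × 466.7 / 54000 m = 3.543e-03 mm/s.
R = 3.543e-03 × 3600 = 12.8 mm/hr.
Over 18 h: total = 12.8 × 18 = 230.4 ≈ 230 mm.

R ≈ 12.8 mm/hr; total ≈ 230 mm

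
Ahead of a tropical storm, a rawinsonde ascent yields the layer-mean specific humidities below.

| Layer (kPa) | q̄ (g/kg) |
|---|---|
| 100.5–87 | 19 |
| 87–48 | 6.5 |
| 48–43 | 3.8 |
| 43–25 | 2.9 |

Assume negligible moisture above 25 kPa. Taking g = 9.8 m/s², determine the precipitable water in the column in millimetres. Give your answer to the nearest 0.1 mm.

Precipitable water is the column-integrated vapour mass per unit area: PW = (1/g) Σ q̄ Δp, with q in kg/kg and Δp in Pa (1 kg/m² of water = 1 mm).
Layer 100.5–87 kPa: Δp = 135 hPa = 13500 Pa, q̄ = 0.019 kg/kg → 0.019 × 13500 / 9.8 = 26.17 mm
Layer 87–48 kPa: Δp = 390 hPa = 39000 Pa, q̄ = 0.0065 kg/kg → 0.0065 × 39000 / 9.8 = 25.87 mm
Layer 48–43 kPa: Δp = 50 hPa = 5000 Pa, q̄ = 0.0038 kg/kg → 0.0038 × 5000 / 9.8 = 1.94 mm
Layer 43–25 kPa: Δp = 180 hPa = 18000 Pa, q̄ = 0.0029 kg/kg → 0.0029 × 18000 / 9.8 = 5.33 mm
PW = 26.17 + 25.87 + 1.94 + 5.33 = 59.31 ≈ 59.3 mm.

PW ≈ 59.3 mm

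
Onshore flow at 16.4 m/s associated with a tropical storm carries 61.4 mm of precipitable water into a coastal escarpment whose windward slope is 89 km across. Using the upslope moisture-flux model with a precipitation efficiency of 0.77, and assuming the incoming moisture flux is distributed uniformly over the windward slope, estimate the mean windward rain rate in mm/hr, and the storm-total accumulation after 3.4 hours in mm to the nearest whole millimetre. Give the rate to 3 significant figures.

Incoming column moisture flux per unit ridge length: F = V × PW = 16.4 × 61.4 = 1006.96 mm·m/s.
Spread over the 89 km slope with efficiency ε = 0.77: R = ε·F/W = 0.77 × 1006.96 / 89000 m = 8.712e-03 mm/s.
R = 8.712e-03 × 3600 = 31.4 mm/hr.
Over 3.4 h: total = 31.4 × 3.4 = 106.76 ≈ 107 mm.

R ≈ 31.4 mm/hr; total ≈ 107 mm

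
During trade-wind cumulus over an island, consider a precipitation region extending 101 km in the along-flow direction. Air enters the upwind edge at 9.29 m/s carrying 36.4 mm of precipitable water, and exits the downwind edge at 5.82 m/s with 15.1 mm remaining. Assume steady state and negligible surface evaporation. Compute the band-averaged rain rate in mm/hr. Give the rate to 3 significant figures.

R ≈ 8.92 mm/hr

Column moisture flux per unit crosswind length is F = V × PW.
Inflow: F_in = 9.29 × 36.4 = 338.156 mm·m/s
Outflow: F_out = 5.82 × 15.1 = 87.882 mm·m/s
Steady-state rate R = (F_in − F_out)/L = (338.156 − 87.882) / 101000 m = 2.478e-03 mm/s.
R = 2.478e-03 × 3600 = 8.92 mm/hr.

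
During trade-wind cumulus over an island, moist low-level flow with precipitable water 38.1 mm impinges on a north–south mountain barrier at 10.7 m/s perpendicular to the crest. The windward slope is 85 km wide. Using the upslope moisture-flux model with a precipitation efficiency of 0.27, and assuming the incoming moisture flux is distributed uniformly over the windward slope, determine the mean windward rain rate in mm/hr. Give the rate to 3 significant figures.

R ≈ 4.66 mm/hr

Incoming column moisture flux per unit ridge length: F = V × PW = 10.7 × 38.1 = 407.67 mm·m/s.
Spread over the 85 km slope with efficiency ε = 0.27: R = ε·F/W = 0.27 × 407.67 / 85000 m = 1.295e-03 mm/s.
R = 1.295e-03 × 3600 = 4.66 mm/hr.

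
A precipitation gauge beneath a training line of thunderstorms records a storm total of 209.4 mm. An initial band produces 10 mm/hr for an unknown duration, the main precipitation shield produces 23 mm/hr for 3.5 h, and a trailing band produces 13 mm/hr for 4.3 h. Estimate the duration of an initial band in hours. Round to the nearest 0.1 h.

duration ≈ 7.3 h

Known phases: 23 × 3.5 + 13 × 4.3 = 80.5 + 55.9 = 136.4 mm.
Remaining depth = 209.4 − 136.4 = 73 mm.
Duration = 73 / 10 = 7.3 h.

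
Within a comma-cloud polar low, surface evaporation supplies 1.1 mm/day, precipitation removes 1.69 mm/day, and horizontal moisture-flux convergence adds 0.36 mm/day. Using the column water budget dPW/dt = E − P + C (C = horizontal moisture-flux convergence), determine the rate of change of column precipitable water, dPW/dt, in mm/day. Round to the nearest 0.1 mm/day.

dPW/dt = E − P + C = 1.1 − 1.69 + (0.36) = -0.2 mm/day.

dPW/dt ≈ -0.2 mm/day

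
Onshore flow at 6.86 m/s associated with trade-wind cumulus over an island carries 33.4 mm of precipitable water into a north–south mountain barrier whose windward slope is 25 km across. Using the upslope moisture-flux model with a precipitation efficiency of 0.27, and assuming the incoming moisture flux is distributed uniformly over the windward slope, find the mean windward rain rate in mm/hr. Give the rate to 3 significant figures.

R ≈ 8.91 mm/hr

Incoming column moisture flux per unit ridge length: F = V × PW = 6.86 × 33.4 = 229.124 mm·m/s.
Spread over the 25 km slope with efficiency ε = 0.27: R = ε·F/W = 0.27 × 229.124 / 25000 m = 2.475e-03 mm/s.
R = 2.475e-03 × 3600 = 8.91 mm/hr.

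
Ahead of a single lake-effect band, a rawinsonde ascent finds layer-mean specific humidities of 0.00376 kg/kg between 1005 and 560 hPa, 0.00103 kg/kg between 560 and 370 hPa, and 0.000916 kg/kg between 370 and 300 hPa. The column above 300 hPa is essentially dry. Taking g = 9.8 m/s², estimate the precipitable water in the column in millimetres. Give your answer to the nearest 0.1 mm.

Precipitable water is the column-integrated vapour mass per unit area: PW = (1/g) Σ q̄ Δp, with q in kg/kg and Δp in Pa (1 kg/m² of water = 1 mm).
Layer 1005–560 hPa: Δp = 445 hPa = 44500 Pa, q̄ = 0.00376 kg/kg → 0.00376 × 44500 / 9.8 = 17.07 mm
Layer 560–370 hPa: Δp = 190 hPa = 19000 Pa, q̄ = 0.00103 kg/kg → 0.00103 × 19000 / 9.8 = 2.00 mm
Layer 370–300 hPa: Δp = 70 hPa = 7000 Pa, q̄ = 0.000916 kg/kg → 0.000916 × 7000 / 9.8 = 0.65 mm
PW = 17.07 + 2.00 + 0.65 = 19.72 ≈ 19.7 mm.

PW ≈ 19.7 mm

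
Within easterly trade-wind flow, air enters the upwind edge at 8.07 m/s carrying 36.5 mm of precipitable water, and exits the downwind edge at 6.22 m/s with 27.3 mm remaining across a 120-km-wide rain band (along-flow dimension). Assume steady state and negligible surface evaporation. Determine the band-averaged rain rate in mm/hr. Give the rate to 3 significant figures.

Column moisture flux per unit crosswind length is F = V × PW.
Inflow: F_in = 8.07 × 36.5 = 294.555 mm·m/s
Outflow: F_out = 6.22 × 27.3 = 169.806 mm·m/s
Steady-state rate R = (F_in − F_out)/L = (294.555 − 169.806) / 120000 m = 1.040e-03 mm/s.
R = 1.040e-03 × 3600 = 3.74 mm/hr.

R ≈ 3.74 mm/hr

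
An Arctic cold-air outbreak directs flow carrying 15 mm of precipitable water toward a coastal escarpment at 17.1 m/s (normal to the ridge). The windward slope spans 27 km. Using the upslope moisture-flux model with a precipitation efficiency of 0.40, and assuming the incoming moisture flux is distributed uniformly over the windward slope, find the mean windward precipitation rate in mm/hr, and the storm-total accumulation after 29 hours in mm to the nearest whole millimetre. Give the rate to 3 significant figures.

Incoming column moisture flux per unit ridge length: F = V × PW = 17.1 × 15 = 256.5 mm·m/s.
Spread over the 27 km slope with efficiency ε = 0.40: R = ε·F/W = 0.40 × 256.5 / 27000 m = 3.800e-03 mm/s.
R = 3.800e-03 × 3600 = 13.7 mm/hr.
Over 29 h: total = 13.7 × 29 = 397.3 ≈ 397 mm.

R ≈ 13.7 mm/hr; total ≈ 397 mm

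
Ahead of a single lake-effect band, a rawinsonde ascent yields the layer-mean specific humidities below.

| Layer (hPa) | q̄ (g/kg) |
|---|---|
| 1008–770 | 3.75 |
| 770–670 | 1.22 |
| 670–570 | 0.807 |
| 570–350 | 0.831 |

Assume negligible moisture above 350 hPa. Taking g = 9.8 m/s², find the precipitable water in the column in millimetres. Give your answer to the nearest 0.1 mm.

PW ≈ 13.0 mm

Precipitable water is the column-integrated vapour mass per unit area: PW = (1/g) Σ q̄ Δp, with q in kg/kg and Δp in Pa (1 kg/m² of water = 1 mm).
Layer 1008–770 hPa: Δp = 238 hPa = 23800 Pa, q̄ = 0.00375 kg/kg → 0.00375 × 23800 / 9.8 = 9.11 mm
Layer 770–670 hPa: Δp = 100 hPa = 10000 Pa, q̄ = 0.00122 kg/kg → 0.00122 × 10000 / 9.8 = 1.24 mm
Layer 670–570 hPa: Δp = 100 hPa = 10000 Pa, q̄ = 0.000807 kg/kg → 0.000807 × 10000 / 9.8 = 0.82 mm
Layer 570–350 hPa: Δp = 220 hPa = 22000 Pa, q̄ = 0.000831 kg/kg → 0.000831 × 22000 / 9.8 = 1.87 mm
PW = 9.11 + 1.24 + 0.82 + 1.87 = 13.04 ≈ 13.0 mm.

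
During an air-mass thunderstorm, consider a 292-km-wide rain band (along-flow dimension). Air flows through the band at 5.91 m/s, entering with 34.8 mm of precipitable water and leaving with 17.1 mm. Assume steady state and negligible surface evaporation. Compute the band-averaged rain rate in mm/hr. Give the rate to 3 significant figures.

R ≈ 1.29 mm/hr

Column moisture flux per unit crosswind length is F = V × PW.
Inflow: F_in = 5.91 × 34.8 = 205.668 mm·m/s
Outflow: F_out = 5.91 × 17.1 = 101.061 mm·m/s
Steady-state rate R = (F_in − F_out)/L = (205.668 − 101.061) / 292000 m = 3.582e-04 mm/s.
R = 3.582e-04 × 3600 = 1.29 mm/hr.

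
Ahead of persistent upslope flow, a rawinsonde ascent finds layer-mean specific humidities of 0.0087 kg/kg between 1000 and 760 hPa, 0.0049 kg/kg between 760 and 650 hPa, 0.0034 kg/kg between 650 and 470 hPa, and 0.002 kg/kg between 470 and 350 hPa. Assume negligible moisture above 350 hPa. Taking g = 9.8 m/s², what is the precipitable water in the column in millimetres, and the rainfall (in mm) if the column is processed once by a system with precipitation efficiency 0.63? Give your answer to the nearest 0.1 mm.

Precipitable water is the column-integrated vapour mass per unit area: PW = (1/g) Σ q̄ Δp, with q in kg/kg and Δp in Pa (1 kg/m² of water = 1 mm).
Layer 1000–760 hPa: Δp = 240 hPa = 24000 Pa, q̄ = 0.0087 kg/kg → 0.0087 × 24000 / 9.8 = 21.31 mm
Layer 760–650 hPa: Δp = 110 hPa = 11000 Pa, q̄ = 0.0049 kg/kg → 0.0049 × 11000 / 9.8 = 5.50 mm
Layer 650–470 hPa: Δp = 180 hPa = 18000 Pa, q̄ = 0.0034 kg/kg → 0.0034 × 18000 / 9.8 = 6.24 mm
Layer 470–350 hPa: Δp = 120 hPa = 12000 Pa, q̄ = 0.002 kg/kg → 0.002 × 12000 / 9.8 = 2.45 mm
PW = 21.31 + 5.50 + 6.24 + 2.45 = 35.50 ≈ 35.5 mm.
Rainfall = ε × PW = 0.63 × 35.5 = 22.4 mm.

PW ≈ 35.5 mm; rainfall ≈ 22.4 mm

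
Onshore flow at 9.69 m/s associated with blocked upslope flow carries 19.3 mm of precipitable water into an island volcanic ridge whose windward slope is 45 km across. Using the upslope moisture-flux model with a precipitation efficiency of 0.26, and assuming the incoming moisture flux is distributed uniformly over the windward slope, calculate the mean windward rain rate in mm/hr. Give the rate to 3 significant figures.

R ≈ 3.89 mm/hr

Incoming column moisture flux per unit ridge length: F = V × PW = 9.69 × 19.3 = 187.017 mm·m/s.
Spread over the 45 km slope with efficiency ε = 0.26: R = ε·F/W = 0.26 × 187.017 / 45000 m = 1.081e-03 mm/s.
R = 1.081e-03 × 3600 = 3.89 mm/hr.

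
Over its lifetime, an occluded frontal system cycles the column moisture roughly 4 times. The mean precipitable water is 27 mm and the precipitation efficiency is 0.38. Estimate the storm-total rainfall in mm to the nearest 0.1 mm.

Each cycle deposits ε × PW = 0.38 × 27 = 10.26 mm.
Over 4 cycles: 4 × 10.26 = 41.0 mm.

rainfall ≈ 41.0 mm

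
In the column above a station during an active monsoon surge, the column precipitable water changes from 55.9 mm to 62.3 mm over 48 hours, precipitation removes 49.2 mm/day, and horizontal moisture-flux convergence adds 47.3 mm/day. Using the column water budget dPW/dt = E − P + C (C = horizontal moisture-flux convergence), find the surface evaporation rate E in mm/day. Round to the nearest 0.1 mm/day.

E ≈ 5.1 mm/day

dPW/dt = (62.3 − 55.9) mm / (48/24 day) = +3.200 mm/day.
E = dPW/dt + P − C = (+3.200) + 49.2 − (47.3) = 5.1 mm/day.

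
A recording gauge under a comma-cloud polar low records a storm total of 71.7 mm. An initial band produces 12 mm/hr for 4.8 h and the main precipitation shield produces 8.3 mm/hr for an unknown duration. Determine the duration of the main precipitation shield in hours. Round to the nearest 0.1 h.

duration ≈ 1.7 h

Known phases: 12 × 4.8 = 57.6 mm.
Remaining depth = 71.7 − 57.6 = 14.1 mm.
Duration = 14.1 / 8.3 = 1.7 h.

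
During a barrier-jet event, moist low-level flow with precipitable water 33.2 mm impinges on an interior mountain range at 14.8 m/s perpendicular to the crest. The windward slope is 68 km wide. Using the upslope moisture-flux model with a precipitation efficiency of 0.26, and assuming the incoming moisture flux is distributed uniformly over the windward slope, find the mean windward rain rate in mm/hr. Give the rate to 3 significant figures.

Incoming column moisture flux per unit ridge length: F = V × PW = 14.8 × 33.2 = 491.36 mm·m/s.
Spread over the 68 km slope with efficiency ε = 0.26: R = ε·F/W = 0.26 × 491.36 / 68000 m = 1.879e-03 mm/s.
R = 1.879e-03 × 3600 = 6.76 mm/hr.

R ≈ 6.76 mm/hr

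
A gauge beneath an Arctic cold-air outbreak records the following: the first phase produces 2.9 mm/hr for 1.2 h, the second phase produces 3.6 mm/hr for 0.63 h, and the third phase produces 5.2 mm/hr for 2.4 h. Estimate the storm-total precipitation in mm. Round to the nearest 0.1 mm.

total ≈ 18.2 mm

Total = Σ Rᵢ Δtᵢ = 2.9 × 1.2 + 3.6 × 0.63 + 5.2 × 2.4
      = 3.48 + 2.268 + 12.48 = 18.2 mm.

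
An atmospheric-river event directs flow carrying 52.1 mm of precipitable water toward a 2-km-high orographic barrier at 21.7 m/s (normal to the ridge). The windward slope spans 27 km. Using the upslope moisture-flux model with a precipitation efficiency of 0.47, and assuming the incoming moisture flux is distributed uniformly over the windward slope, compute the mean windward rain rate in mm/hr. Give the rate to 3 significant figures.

R ≈ 70.8 mm/hr

Incoming column moisture flux per unit ridge length: F = V × PW = 21.7 × 52.1 = 1130.57 mm·m/s.
Spread over the 27 km slope with efficiency ε = 0.47: R = ε·F/W = 0.47 × 1130.57 / 27000 m = 1.968e-02 mm/s.
R = 1.968e-02 × 3600 = 70.8 mm/hr.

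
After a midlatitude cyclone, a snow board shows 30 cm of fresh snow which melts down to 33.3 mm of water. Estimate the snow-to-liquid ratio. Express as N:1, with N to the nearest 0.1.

Ratio = snow depth / SWE = 300 mm / 33.3 mm = 9.0, i.e. 9.0:1.

ratio ≈ 9.0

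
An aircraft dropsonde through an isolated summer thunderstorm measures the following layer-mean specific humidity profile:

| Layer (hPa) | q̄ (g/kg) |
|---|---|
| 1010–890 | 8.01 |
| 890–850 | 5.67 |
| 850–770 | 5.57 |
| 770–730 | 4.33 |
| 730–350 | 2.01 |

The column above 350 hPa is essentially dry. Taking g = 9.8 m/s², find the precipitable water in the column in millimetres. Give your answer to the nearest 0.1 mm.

PW ≈ 26.2 mm

Precipitable water is the column-integrated vapour mass per unit area: PW = (1/g) Σ q̄ Δp, with q in kg/kg and Δp in Pa (1 kg/m² of water = 1 mm).
Layer 1010–890 hPa: Δp = 120 hPa = 12000 Pa, q̄ = 0.00801 kg/kg → 0.00801 × 12000 / 9.8 = 9.81 mm
Layer 890–850 hPa: Δp = 40 hPa = 4000 Pa, q̄ = 0.00567 kg/kg → 0.00567 × 4000 / 9.8 = 2.31 mm
Layer 850–770 hPa: Δp = 80 hPa = 8000 Pa, q̄ = 0.00557 kg/kg → 0.00557 × 8000 / 9.8 = 4.55 mm
Layer 770–730 hPa: Δp = 40 hPa = 4000 Pa, q̄ = 0.00433 kg/kg → 0.00433 × 4000 / 9.8 = 1.77 mm
Layer 730–350 hPa: Δp = 380 hPa = 38000 Pa, q̄ = 0.00201 kg/kg → 0.00201 × 38000 / 9.8 = 7.79 mm
PW = 9.81 + 2.31 + 4.55 + 1.77 + 7.79 = 26.23 ≈ 26.2 mm.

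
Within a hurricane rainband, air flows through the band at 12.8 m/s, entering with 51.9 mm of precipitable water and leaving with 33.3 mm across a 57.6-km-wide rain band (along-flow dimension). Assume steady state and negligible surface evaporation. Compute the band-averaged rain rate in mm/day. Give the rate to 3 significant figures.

Column moisture flux per unit crosswind length is F = V × PW.
Inflow: F_in = 12.8 × 51.9 = 664.32 mm·m/s
Outflow: F_out = 12.8 × 33.3 = 426.24 mm·m/s
Steady-state rate R = (F_in − F_out)/L = (664.32 − 426.24) / 57600 m = 4.133e-03 mm/s.
R = 4.133e-03 × 3600 × 24 = 357 mm/day.

R ≈ 357 mm/day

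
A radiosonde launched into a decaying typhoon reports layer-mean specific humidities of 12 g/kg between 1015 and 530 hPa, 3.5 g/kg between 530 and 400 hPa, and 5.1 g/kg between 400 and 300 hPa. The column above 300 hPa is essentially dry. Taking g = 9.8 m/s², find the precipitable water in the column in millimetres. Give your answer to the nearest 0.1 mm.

PW ≈ 69.2 mm

Precipitable water is the column-integrated vapour mass per unit area: PW = (1/g) Σ q̄ Δp, with q in kg/kg and Δp in Pa (1 kg/m² of water = 1 mm).
Layer 1015–530 hPa: Δp = 485 hPa = 48500 Pa, q̄ = 0.012 kg/kg → 0.012 × 48500 / 9.8 = 59.39 mm
Layer 530–400 hPa: Δp = 130 hPa = 13000 Pa, q̄ = 0.0035 kg/kg → 0.0035 × 13000 / 9.8 = 4.64 mm
Layer 400–300 hPa: Δp = 100 hPa = 10000 Pa, q̄ = 0.0051 kg/kg → 0.0051 × 10000 / 9.8 = 5.20 mm
PW = 59.39 + 4.64 + 5.20 = 69.23 ≈ 69.2 mm.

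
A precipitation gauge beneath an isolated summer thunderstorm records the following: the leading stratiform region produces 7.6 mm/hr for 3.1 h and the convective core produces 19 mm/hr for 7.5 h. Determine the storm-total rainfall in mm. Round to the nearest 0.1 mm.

Total = Σ Rᵢ Δtᵢ = 7.6 × 3.1 + 19 × 7.5
      = 23.56 + 142.5 = 166.1 mm.

total ≈ 166.1 mm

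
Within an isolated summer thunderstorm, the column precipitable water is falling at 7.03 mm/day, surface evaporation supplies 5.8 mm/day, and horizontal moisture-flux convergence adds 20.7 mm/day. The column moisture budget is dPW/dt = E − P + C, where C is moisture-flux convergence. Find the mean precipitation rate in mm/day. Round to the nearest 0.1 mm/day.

dPW/dt = -7.03 mm/day.
P = E + C − dPW/dt = 5.8 + (20.7) − (-7.03) = 33.5 mm/day.

P ≈ 33.5 mm/day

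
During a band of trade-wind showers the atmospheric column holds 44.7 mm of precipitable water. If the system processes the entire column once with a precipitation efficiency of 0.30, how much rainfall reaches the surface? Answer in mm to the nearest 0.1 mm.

rainfall ≈ 13.4 mm

Rainfall = ε × PW = 0.30 × 44.7 = 13.4 mm.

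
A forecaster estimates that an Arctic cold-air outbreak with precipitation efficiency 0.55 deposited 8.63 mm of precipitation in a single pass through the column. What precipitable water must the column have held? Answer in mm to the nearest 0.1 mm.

PW ≈ 15.7 mm

PW = precipitation / ε = 8.63 / 0.55 = 15.7 mm.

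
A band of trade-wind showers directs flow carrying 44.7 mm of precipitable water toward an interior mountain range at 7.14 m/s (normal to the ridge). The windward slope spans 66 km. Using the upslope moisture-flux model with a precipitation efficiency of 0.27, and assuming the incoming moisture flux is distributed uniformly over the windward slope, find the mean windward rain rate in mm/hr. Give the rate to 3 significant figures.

R ≈ 4.70 mm/hr

Incoming column moisture flux per unit ridge length: F = V × PW = 7.14 × 44.7 = 319.158 mm·m/s.
Spread over the 66 km slope with efficiency ε = 0.27: R = ε·F/W = 0.27 × 319.158 / 66000 m = 1.306e-03 mm/s.
R = 1.306e-03 × 3600 = 4.70 mm/hr.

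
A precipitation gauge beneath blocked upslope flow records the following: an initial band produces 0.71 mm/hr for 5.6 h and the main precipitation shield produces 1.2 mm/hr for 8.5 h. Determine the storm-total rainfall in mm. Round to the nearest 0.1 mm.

total ≈ 14.2 mm

Total = Σ Rᵢ Δtᵢ = 0.71 × 5.6 + 1.2 × 8.5
      = 3.976 + 10.2 = 14.2 mm.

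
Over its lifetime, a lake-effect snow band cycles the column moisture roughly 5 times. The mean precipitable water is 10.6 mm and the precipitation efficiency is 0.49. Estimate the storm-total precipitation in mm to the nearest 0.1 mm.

precipitation ≈ 26.0 mm

Each cycle deposits ε × PW = 0.49 × 10.6 = 5.194 mm.
Over 5 cycles: 5 × 5.194 = 26.0 mm.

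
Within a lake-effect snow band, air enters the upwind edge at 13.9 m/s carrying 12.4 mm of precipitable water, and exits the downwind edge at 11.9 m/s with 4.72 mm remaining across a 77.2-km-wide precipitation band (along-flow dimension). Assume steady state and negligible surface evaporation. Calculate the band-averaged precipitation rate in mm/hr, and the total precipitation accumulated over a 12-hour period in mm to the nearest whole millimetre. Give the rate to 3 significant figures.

R ≈ 5.42 mm/hr; total ≈ 65 mm

Column moisture flux per unit crosswind length is F = V × PW.
Inflow: F_in = 13.9 × 12.4 = 172.36 mm·m/s
Outflow: F_out = 11.9 × 4.72 = 56.168 mm·m/s
Steady-state rate R = (F_in − F_out)/L = (172.36 − 56.168) / 77200 m = 1.505e-03 mm/s.
R = 1.505e-03 × 3600 = 5.42 mm/hr.
Over 12 h: total = 5.42 × 12 = 65.04 ≈ 65 mm.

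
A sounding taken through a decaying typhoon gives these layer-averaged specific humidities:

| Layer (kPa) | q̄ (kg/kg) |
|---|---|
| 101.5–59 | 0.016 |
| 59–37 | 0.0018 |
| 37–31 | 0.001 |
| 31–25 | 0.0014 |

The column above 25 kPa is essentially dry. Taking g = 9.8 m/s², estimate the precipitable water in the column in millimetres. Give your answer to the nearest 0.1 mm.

Precipitable water is the column-integrated vapour mass per unit area: PW = (1/g) Σ q̄ Δp, with q in kg/kg and Δp in Pa (1 kg/m² of water = 1 mm).
Layer 101.5–59 kPa: Δp = 425 hPa = 42500 Pa, q̄ = 0.016 kg/kg → 0.016 × 42500 / 9.8 = 69.39 mm
Layer 59–37 kPa: Δp = 220 hPa = 22000 Pa, q̄ = 0.0018 kg/kg → 0.0018 × 22000 / 9.8 = 4.04 mm
Layer 37–31 kPa: Δp = 60 hPa = 6000 Pa, q̄ = 0.001 kg/kg → 0.001 × 6000 / 9.8 = 0.61 mm
Layer 31–25 kPa: Δp = 60 hPa = 6000 Pa, q̄ = 0.0014 kg/kg → 0.0014 × 6000 / 9.8 = 0.86 mm
PW = 69.39 + 4.04 + 0.61 + 0.86 = 74.90 ≈ 74.9 mm.

PW ≈ 74.9 mm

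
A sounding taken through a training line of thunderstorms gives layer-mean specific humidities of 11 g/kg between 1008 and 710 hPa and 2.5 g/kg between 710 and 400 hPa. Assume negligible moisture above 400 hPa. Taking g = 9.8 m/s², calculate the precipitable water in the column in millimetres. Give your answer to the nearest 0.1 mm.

Precipitable water is the column-integrated vapour mass per unit area: PW = (1/g) Σ q̄ Δp, with q in kg/kg and Δp in Pa (1 kg/m² of water = 1 mm).
Layer 1008–710 hPa: Δp = 298 hPa = 29800 Pa, q̄ = 0.011 kg/kg → 0.011 × 29800 / 9.8 = 33.45 mm
Layer 710–400 hPa: Δp = 310 hPa = 31000 Pa, q̄ = 0.0025 kg/kg → 0.0025 × 31000 / 9.8 = 7.91 mm
PW = 33.45 + 7.91 = 41.36 ≈ 41.4 mm.

PW ≈ 41.4 mm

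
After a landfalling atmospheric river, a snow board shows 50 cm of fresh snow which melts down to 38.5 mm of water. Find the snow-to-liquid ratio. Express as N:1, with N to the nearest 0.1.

Ratio = snow depth / SWE = 500 mm / 38.5 mm = 13.0, i.e. 13.0:1.

ratio ≈ 13.0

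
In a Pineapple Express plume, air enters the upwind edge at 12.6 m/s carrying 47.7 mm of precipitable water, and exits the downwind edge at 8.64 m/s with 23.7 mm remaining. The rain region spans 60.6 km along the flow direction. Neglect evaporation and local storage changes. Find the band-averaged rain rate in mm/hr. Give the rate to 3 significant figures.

R ≈ 23.5 mm/hr

Column moisture flux per unit crosswind length is F = V × PW.
Inflow: F_in = 12.6 × 47.7 = 601.02 mm·m/s
Outflow: F_out = 8.64 × 23.7 = 204.768 mm·m/s
Steady-state rate R = (F_in − F_out)/L = (601.02 − 204.768) / 60600 m = 6.539e-03 mm/s.
R = 6.539e-03 × 3600 = 23.5 mm/hr.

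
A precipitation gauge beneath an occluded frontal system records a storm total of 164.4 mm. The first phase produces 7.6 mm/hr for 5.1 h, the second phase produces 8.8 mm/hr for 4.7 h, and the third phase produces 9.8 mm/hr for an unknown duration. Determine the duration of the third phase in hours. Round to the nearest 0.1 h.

Known phases: 7.6 × 5.1 + 8.8 × 4.7 = 38.76 + 41.36 = 80.12 mm.
Remaining depth = 164.4 − 80.12 = 84.28 mm.
Duration = 84.28 / 9.8 = 8.6 h.

duration ≈ 8.6 h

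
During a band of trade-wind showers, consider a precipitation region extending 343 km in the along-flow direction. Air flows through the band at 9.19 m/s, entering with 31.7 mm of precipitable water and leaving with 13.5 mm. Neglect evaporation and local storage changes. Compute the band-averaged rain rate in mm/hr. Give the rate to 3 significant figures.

Column moisture flux per unit crosswind length is F = V × PW.
Inflow: F_in = 9.19 × 31.7 = 291.323 mm·m/s
Outflow: F_out = 9.19 × 13.5 = 124.065 mm·m/s
Steady-state rate R = (F_in − F_out)/L = (291.323 − 124.065) / 343000 m = 4.876e-04 mm/s.
R = 4.876e-04 × 3600 = 1.76 mm/hr.

R ≈ 1.76 mm/hr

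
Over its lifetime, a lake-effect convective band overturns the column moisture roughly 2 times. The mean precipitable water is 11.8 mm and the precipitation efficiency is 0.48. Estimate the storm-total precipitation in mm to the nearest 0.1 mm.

Each cycle deposits ε × PW = 0.48 × 11.8 = 5.664 mm.
Over 2 cycles: 2 × 5.664 = 11.3 mm.

precipitation ≈ 11.3 mm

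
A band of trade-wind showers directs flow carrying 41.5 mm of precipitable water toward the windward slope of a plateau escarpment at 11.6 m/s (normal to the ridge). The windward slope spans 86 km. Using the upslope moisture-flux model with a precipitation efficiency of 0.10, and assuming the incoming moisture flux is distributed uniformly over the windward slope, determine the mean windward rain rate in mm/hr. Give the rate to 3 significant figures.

Incoming column moisture flux per unit ridge length: F = V × PW = 11.6 × 41.5 = 481.4 mm·m/s.
Spread over the 86 km slope with efficiency ε = 0.10: R = ε·F/W = 0.10 × 481.4 / 86000 m = 5.598e-04 mm/s.
R = 5.598e-04 × 3600 = 2.02 mm/hr.

R ≈ 2.02 mm/hr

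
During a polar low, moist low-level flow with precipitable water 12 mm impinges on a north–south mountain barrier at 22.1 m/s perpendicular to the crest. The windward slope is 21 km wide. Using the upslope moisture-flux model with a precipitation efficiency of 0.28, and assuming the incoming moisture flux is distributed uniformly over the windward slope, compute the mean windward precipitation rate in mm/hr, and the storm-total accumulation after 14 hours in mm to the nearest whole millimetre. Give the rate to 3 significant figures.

Incoming column moisture flux per unit ridge length: F = V × PW = 22.1 × 12 = 265.2 mm·m/s.
Spread over the 21 km slope with efficiency ε = 0.28: R = ε·F/W = 0.28 × 265.2 / 21000 m = 3.536e-03 mm/s.
R = 3.536e-03 × 3600 = 12.7 mm/hr.
Over 14 h: total = 12.7 × 14 = 177.8 ≈ 178 mm.

R ≈ 12.7 mm/hr; total ≈ 178 mm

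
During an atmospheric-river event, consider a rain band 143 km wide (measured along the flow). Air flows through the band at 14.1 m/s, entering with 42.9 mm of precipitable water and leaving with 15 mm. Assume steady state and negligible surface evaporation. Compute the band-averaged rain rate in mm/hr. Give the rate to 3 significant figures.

Column moisture flux per unit crosswind length is F = V × PW.
Inflow: F_in = 14.1 × 42.9 = 604.89 mm·m/s
Outflow: F_out = 14.1 × 15 = 211.5 mm·m/s
Steady-state rate R = (F_in − F_out)/L = (604.89 − 211.5) / 143000 m = 2.751e-03 mm/s.
R = 2.751e-03 × 3600 = 9.90 mm/hr.

R ≈ 9.90 mm/hr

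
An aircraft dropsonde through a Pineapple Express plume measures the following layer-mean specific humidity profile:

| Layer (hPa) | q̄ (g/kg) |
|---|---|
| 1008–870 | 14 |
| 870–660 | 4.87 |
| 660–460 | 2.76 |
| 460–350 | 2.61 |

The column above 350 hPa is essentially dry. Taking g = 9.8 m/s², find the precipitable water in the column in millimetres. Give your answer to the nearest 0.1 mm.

PW ≈ 38.7 mm

Precipitable water is the column-integrated vapour mass per unit area: PW = (1/g) Σ q̄ Δp, with q in kg/kg and Δp in Pa (1 kg/m² of water = 1 mm).
Layer 1008–870 hPa: Δp = 138 hPa = 13800 Pa, q̄ = 0.014 kg/kg → 0.014 × 13800 / 9.8 = 19.71 mm
Layer 870–660 hPa: Δp = 210 hPa = 21000 Pa, q̄ = 0.00487 kg/kg → 0.00487 × 21000 / 9.8 = 10.44 mm
Layer 660–460 hPa: Δp = 200 hPa = 20000 Pa, q̄ = 0.00276 kg/kg → 0.00276 × 20000 / 9.8 = 5.63 mm
Layer 460–350 hPa: Δp = 110 hPa = 11000 Pa, q̄ = 0.00261 kg/kg → 0.00261 × 11000 / 9.8 = 2.93 mm
PW = 19.71 + 10.44 + 5.63 + 2.93 = 38.71 ≈ 38.7 mm.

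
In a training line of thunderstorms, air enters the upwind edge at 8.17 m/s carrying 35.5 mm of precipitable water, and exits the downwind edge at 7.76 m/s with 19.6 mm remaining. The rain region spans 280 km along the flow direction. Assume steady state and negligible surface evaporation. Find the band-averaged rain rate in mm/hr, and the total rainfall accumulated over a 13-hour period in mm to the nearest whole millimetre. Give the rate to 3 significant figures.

R ≈ 1.77 mm/hr; total ≈ 23 mm

Column moisture flux per unit crosswind length is F = V × PW.
Inflow: F_in = 8.17 × 35.5 = 290.035 mm·m/s
Outflow: F_out = 7.76 × 19.6 = 152.096 mm·m/s
Steady-state rate R = (F_in − F_out)/L = (290.035 − 152.096) / 280000 m = 4.926e-04 mm/s.
R = 4.926e-04 × 3600 = 1.77 mm/hr.
Over 13 h: total = 1.77 × 13 = 23.01 ≈ 23 mm.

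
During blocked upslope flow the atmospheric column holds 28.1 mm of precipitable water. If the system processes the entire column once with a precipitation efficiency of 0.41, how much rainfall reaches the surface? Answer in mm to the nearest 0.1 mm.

rainfall ≈ 11.5 mm

Rainfall = ε × PW = 0.41 × 28.1 = 11.5 mm.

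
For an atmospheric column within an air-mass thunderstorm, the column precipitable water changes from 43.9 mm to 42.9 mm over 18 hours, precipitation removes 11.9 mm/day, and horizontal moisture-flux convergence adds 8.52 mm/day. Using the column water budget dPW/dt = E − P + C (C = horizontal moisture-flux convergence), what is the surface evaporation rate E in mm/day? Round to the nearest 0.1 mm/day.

E ≈ 2.0 mm/day

dPW/dt = (42.9 − 43.9) mm / (18/24 day) = -1.333 mm/day.
E = dPW/dt + P − C = (-1.333) + 11.9 − (8.52) = 2.0 mm/day.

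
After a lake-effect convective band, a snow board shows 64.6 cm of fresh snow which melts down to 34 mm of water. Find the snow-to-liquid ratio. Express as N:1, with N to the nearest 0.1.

ratio ≈ 19.0

Ratio = snow depth / SWE = 646 mm / 34 mm = 19.0, i.e. 19.0:1.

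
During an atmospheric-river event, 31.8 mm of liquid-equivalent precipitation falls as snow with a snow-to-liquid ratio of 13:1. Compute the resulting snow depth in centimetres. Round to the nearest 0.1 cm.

Snow depth = liquid × ratio = 31.8 mm × 13 = 413.4 mm = 41.3 cm.

snow depth ≈ 41.3 cm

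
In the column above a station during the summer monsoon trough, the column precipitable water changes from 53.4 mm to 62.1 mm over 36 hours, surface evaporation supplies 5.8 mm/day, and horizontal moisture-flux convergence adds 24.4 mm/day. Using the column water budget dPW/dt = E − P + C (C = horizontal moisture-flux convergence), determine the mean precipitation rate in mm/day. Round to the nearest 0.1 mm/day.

P ≈ 24.4 mm/day

dPW/dt = (62.1 − 53.4) mm / (36/24 day) = +5.800 mm/day.
P = E + C − dPW/dt = 5.8 + (24.4) − (+5.800) = 24.4 mm/day.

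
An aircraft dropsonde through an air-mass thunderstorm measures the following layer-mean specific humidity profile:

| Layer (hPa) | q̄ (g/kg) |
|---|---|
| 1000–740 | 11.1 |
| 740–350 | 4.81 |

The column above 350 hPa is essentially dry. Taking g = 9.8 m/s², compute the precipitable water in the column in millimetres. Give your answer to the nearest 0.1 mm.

PW ≈ 48.6 mm

Precipitable water is the column-integrated vapour mass per unit area: PW = (1/g) Σ q̄ Δp, with q in kg/kg and Δp in Pa (1 kg/m² of water = 1 mm).
Layer 1000–740 hPa: Δp = 260 hPa = 26000 Pa, q̄ = 0.0111 kg/kg → 0.0111 × 26000 / 9.8 = 29.45 mm
Layer 740–350 hPa: Δp = 390 hPa = 39000 Pa, q̄ = 0.00481 kg/kg → 0.00481 × 39000 / 9.8 = 19.14 mm
PW = 29.45 + 19.14 = 48.59 ≈ 48.6 mm.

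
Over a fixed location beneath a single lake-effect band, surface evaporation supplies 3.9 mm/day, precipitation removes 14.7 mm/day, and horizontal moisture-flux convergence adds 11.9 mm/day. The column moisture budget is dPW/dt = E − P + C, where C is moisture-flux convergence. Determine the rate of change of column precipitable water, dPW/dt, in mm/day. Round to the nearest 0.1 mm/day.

dPW/dt = E − P + C = 3.9 − 14.7 + (11.9) = 1.1 mm/day.

dPW/dt ≈ 1.1 mm/day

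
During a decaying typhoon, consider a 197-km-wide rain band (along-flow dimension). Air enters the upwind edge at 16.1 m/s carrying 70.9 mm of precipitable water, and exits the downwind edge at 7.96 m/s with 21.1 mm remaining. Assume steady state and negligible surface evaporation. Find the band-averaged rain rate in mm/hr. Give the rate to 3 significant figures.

Column moisture flux per unit crosswind length is F = V × PW.
Inflow: F_in = 16.1 × 70.9 = 1141.49 mm·m/s
Outflow: F_out = 7.96 × 21.1 = 167.956 mm·m/s
Steady-state rate R = (F_in − F_out)/L = (1141.49 − 167.956) / 197000 m = 4.942e-03 mm/s.
R = 4.942e-03 × 3600 = 17.8 mm/hr.

R ≈ 17.8 mm/hr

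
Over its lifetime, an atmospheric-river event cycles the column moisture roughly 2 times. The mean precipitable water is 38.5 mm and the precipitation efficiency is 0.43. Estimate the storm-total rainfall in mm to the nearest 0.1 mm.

rainfall ≈ 33.1 mm

Each cycle deposits ε × PW = 0.43 × 38.5 = 16.555 mm.
Over 2 cycles: 2 × 16.555 = 33.1 mm.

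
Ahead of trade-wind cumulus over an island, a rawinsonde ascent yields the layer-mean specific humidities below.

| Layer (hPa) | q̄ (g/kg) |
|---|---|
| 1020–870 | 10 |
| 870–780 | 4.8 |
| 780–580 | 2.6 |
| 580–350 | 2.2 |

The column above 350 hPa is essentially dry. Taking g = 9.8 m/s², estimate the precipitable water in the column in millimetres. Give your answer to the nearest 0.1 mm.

PW ≈ 30.2 mm

Precipitable water is the column-integrated vapour mass per unit area: PW = (1/g) Σ q̄ Δp, with q in kg/kg and Δp in Pa (1 kg/m² of water = 1 mm).
Layer 1020–870 hPa: Δp = 150 hPa = 15000 Pa, q̄ = 0.01 kg/kg → 0.01 × 15000 / 9.8 = 15.31 mm
Layer 870–780 hPa: Δp = 90 hPa = 9000 Pa, q̄ = 0.0048 kg/kg → 0.0048 × 9000 / 9.8 = 4.41 mm
Layer 780–580 hPa: Δp = 200 hPa = 20000 Pa, q̄ = 0.0026 kg/kg → 0.0026 × 20000 / 9.8 = 5.31 mm
Layer 580–350 hPa: Δp = 230 hPa = 23000 Pa, q̄ = 0.0022 kg/kg → 0.0022 × 23000 / 9.8 = 5.16 mm
PW = 15.31 + 4.41 + 5.31 + 5.16 = 30.19 ≈ 30.2 mm.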